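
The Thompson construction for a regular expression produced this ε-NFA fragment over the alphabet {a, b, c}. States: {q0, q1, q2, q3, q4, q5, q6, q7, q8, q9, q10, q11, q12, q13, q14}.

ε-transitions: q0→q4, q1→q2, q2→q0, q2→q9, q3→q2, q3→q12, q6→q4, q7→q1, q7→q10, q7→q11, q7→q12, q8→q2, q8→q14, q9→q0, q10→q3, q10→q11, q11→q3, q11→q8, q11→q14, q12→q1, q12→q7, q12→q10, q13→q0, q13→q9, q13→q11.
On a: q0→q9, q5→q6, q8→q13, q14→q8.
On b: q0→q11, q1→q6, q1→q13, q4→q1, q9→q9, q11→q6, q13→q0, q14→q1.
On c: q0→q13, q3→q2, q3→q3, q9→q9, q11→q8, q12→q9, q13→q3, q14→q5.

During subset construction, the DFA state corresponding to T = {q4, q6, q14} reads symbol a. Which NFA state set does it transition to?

q14 on a → {q8}.
No a-transition from q4, q6.
Union after reading a: {q8}.
Now take the ε-closure:
From q8 via ε: add q2, q14.
From q2 via ε: add q0, q9.
From q0 via ε: add q4.
No new states can be added; the closed set is {q0, q2, q4, q8, q9, q14}.

{q0, q2, q4, q8, q9, q14}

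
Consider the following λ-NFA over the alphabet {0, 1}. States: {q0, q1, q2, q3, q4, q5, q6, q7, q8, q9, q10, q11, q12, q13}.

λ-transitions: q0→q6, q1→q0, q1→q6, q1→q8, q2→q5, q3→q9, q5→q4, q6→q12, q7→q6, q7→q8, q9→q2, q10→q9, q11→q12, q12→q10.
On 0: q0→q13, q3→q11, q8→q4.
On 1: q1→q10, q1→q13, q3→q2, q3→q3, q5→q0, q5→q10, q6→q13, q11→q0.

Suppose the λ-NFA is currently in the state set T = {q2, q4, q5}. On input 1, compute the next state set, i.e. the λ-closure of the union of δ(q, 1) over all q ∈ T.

q5 on 1 → {q0, q10}.
No 1-transition from q2, q4.
Union after reading 1: {q0, q10}.
Now take the λ-closure:
From q0 via λ: add q6.
From q10 via λ: add q9.
From q6 via λ: add q12.
From q9 via λ: add q2.
From q2 via λ: add q5.
From q5 via λ: add q4.
No new states can be added; the closed set is {q0, q2, q4, q5, q6, q9, q10, q12}.

{q0, q2, q4, q5, q6, q9, q10, q12}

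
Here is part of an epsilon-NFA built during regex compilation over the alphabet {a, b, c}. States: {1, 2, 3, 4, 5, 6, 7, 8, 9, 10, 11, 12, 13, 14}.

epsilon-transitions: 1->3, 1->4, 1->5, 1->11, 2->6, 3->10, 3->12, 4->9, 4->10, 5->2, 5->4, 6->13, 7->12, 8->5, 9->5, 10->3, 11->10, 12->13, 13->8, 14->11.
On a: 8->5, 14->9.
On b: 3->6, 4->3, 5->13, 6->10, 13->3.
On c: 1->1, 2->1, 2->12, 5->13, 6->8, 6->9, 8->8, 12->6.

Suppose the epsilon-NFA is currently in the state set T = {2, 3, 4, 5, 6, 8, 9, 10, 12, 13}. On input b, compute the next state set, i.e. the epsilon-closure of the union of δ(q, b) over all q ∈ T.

3 on b → {6}.
4 on b → {3}.
5 on b → {13}.
6 on b → {10}.
13 on b → {3}.
No b-transition from 2, 8, 9, 10, 12.
Union after reading b: {3, 6, 10, 13}.
Now take the epsilon-closure:
From 3 via epsilon: add 12.
From 13 via epsilon: add 8.
From 8 via epsilon: add 5.
From 5 via epsilon: add 2, 4.
From 4 via epsilon: add 9.
No new states can be added; the closed set is {2, 3, 4, 5, 6, 8, 9, 10, 12, 13}.

{2, 3, 4, 5, 6, 8, 9, 10, 12, 13}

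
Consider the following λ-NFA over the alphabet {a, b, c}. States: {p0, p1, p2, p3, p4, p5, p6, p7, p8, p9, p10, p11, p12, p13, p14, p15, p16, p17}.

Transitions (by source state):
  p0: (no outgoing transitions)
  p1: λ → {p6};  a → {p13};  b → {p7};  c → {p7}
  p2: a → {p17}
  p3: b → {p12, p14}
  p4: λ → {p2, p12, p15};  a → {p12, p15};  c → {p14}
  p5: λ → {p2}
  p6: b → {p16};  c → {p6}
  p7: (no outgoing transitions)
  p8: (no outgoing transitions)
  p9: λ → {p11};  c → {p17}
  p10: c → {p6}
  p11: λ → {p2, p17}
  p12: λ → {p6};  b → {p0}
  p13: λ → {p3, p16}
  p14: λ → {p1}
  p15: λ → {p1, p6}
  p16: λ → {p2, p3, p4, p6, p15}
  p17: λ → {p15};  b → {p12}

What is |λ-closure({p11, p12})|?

Start with {p11, p12}.
From p11 via λ: add p2, p17.
From p12 via λ: add p6.
From p17 via λ: add p15.
From p15 via λ: add p1.
λ-closure = {p1, p2, p6, p11, p12, p15, p17}, which has 7 states.

7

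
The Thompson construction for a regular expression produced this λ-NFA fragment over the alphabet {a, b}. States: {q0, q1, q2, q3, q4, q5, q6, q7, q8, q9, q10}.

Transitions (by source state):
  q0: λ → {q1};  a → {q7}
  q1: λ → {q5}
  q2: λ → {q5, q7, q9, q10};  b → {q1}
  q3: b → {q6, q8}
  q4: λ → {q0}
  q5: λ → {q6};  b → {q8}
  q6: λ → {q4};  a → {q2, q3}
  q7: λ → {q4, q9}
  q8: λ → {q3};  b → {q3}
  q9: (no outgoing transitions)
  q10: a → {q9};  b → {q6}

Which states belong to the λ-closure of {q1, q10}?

{q0, q1, q4, q5, q6, q10}

Start with {q1, q10}.
From q1 via λ: add q5.
From q5 via λ: add q6.
From q6 via λ: add q4.
From q4 via λ: add q0.
No new states can be added; the closed set is {q0, q1, q4, q5, q6, q10}.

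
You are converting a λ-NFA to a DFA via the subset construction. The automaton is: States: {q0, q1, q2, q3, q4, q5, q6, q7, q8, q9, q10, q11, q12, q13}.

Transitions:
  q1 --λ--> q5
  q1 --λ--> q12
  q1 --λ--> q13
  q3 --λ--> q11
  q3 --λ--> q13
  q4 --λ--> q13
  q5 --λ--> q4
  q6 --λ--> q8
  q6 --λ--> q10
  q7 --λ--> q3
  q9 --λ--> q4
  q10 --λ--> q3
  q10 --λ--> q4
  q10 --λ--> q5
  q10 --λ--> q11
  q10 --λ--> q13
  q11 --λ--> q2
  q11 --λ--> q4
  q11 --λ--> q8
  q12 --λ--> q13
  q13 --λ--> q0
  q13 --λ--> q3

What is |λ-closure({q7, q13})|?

Start with {q7, q13}.
From q7 via λ: add q3.
From q13 via λ: add q0.
From q3 via λ: add q11.
From q11 via λ: add q2, q4, q8.
λ-closure = {q0, q2, q3, q4, q7, q8, q11, q13}, which has 8 states.

8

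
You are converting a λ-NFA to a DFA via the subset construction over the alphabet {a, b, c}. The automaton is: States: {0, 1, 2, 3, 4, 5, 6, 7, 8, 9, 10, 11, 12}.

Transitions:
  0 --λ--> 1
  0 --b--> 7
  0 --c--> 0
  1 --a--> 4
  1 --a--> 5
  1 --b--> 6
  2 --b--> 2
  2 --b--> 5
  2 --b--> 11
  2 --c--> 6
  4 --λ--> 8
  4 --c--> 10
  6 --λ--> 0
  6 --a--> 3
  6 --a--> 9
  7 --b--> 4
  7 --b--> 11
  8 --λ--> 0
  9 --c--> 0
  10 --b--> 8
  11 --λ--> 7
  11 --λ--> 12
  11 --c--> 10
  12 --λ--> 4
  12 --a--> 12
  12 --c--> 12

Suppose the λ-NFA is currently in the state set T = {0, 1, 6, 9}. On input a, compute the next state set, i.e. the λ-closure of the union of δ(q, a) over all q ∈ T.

{0, 1, 3, 4, 5, 8, 9}

1 on a → {4, 5}.
6 on a → {3, 9}.
No a-transition from 0, 9.
Union after reading a: {3, 4, 5, 9}.
Now take the λ-closure:
From 4 via λ: add 8.
From 8 via λ: add 0.
From 0 via λ: add 1.
No new states can be added; the closed set is {0, 1, 3, 4, 5, 8, 9}.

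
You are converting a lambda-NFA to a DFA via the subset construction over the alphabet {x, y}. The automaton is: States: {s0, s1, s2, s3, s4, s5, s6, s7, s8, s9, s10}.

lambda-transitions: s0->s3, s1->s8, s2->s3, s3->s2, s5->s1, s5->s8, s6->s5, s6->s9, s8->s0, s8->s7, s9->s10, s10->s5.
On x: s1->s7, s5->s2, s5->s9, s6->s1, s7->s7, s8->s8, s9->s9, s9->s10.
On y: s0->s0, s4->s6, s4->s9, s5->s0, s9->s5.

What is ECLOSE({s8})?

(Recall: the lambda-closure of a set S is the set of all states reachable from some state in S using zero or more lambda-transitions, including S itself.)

{s0, s2, s3, s7, s8}

Start with {s8}.
From s8 via lambda: add s0, s7.
From s0 via lambda: add s3.
From s3 via lambda: add s2.
No new states can be added; the closed set is {s0, s2, s3, s7, s8}.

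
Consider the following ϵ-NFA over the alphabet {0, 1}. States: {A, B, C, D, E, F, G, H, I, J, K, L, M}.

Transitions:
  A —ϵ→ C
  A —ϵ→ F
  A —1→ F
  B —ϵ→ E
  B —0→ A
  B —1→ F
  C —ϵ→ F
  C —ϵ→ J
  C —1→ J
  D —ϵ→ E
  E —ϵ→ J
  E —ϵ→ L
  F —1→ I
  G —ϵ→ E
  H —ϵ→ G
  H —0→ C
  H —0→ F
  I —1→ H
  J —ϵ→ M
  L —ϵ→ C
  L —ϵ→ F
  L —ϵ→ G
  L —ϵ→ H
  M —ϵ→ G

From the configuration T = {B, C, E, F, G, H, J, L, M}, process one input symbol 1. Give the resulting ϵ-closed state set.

B on 1 → {F}.
C on 1 → {J}.
F on 1 → {I}.
No 1-transition from E, G, H, J, L, M.
Union after reading 1: {F, I, J}.
Now take the ϵ-closure:
From J via ϵ: add M.
From M via ϵ: add G.
From G via ϵ: add E.
From E via ϵ: add L.
From L via ϵ: add C, H.
No new states can be added; the closed set is {C, E, F, G, H, I, J, L, M}.

{C, E, F, G, H, I, J, L, M}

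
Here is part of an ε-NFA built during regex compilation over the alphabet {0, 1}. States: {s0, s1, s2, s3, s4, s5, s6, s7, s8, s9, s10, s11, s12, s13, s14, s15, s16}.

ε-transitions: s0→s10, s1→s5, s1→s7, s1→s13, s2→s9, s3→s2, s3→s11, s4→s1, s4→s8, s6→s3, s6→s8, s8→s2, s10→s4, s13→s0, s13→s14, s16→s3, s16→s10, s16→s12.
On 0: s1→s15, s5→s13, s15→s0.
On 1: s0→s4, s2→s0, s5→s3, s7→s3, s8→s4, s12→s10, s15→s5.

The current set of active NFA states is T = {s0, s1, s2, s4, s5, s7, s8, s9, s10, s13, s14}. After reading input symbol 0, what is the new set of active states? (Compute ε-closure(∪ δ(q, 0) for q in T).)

{s0, s1, s2, s4, s5, s7, s8, s9, s10, s13, s14, s15}

s1 on 0 → {s15}.
s5 on 0 → {s13}.
No 0-transition from s0, s2, s4, s7, s8, s9, s10, s13, s14.
Union after reading 0: {s13, s15}.
Now take the ε-closure:
From s13 via ε: add s0, s14.
From s0 via ε: add s10.
From s10 via ε: add s4.
From s4 via ε: add s1, s8.
From s1 via ε: add s5, s7.
From s8 via ε: add s2.
From s2 via ε: add s9.
No new states can be added; the closed set is {s0, s1, s2, s4, s5, s7, s8, s9, s10, s13, s14, s15}.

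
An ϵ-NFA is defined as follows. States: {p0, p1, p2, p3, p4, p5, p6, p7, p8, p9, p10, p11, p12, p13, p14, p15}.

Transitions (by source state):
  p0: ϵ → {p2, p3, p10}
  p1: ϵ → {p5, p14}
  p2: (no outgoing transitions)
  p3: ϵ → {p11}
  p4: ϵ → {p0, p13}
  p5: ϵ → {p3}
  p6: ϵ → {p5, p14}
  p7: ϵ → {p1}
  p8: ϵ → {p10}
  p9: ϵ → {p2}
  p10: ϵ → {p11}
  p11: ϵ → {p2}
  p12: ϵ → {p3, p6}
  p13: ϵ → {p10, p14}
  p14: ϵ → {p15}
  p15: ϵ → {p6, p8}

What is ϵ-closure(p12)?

Start with {p12}.
From p12 via ϵ: add p3, p6.
From p3 via ϵ: add p11.
From p6 via ϵ: add p5, p14.
From p11 via ϵ: add p2.
From p14 via ϵ: add p15.
From p15 via ϵ: add p8.
From p8 via ϵ: add p10.
No new states can be added; the closed set is {p2, p3, p5, p6, p8, p10, p11, p12, p14, p15}.

{p2, p3, p5, p6, p8, p10, p11, p12, p14, p15}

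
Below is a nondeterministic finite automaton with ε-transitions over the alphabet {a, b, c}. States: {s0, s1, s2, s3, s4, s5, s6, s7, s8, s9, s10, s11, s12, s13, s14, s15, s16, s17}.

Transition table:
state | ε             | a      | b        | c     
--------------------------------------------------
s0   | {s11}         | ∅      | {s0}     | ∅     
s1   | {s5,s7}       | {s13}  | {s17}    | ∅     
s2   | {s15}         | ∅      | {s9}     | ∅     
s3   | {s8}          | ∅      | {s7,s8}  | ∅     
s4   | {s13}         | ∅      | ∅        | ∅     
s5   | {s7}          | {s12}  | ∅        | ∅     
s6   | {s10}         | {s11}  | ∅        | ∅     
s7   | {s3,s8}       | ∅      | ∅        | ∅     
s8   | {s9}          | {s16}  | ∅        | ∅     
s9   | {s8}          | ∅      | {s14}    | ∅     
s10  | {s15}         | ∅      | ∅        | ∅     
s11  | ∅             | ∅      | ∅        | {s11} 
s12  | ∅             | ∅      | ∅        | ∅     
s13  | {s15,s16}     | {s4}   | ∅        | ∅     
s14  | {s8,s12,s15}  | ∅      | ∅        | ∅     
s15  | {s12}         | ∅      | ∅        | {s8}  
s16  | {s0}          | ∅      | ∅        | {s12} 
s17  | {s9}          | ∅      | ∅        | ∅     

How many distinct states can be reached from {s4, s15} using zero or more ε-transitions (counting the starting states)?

7

Start with {s4, s15}.
From s4 via ε: add s13.
From s15 via ε: add s12.
From s13 via ε: add s16.
From s16 via ε: add s0.
From s0 via ε: add s11.
ε-closure = {s0, s4, s11, s12, s13, s15, s16}, which has 7 states.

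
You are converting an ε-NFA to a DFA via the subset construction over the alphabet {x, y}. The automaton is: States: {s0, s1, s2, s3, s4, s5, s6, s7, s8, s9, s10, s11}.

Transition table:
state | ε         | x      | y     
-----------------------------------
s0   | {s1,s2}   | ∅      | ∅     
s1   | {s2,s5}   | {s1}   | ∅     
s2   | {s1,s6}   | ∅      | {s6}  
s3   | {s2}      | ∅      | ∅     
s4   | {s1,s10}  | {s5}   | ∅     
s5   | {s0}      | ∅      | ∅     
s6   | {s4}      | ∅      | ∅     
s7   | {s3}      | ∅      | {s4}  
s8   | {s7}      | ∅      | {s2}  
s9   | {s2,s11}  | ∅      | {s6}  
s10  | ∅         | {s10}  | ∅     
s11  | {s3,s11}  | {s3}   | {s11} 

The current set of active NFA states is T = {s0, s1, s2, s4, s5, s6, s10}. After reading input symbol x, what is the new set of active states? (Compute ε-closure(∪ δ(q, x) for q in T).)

s1 on x → {s1}.
s4 on x → {s5}.
s10 on x → {s10}.
No x-transition from s0, s2, s5, s6.
Union after reading x: {s1, s5, s10}.
Now take the ε-closure:
From s1 via ε: add s2.
From s5 via ε: add s0.
From s2 via ε: add s6.
From s6 via ε: add s4.
No new states can be added; the closed set is {s0, s1, s2, s4, s5, s6, s10}.

{s0, s1, s2, s4, s5, s6, s10}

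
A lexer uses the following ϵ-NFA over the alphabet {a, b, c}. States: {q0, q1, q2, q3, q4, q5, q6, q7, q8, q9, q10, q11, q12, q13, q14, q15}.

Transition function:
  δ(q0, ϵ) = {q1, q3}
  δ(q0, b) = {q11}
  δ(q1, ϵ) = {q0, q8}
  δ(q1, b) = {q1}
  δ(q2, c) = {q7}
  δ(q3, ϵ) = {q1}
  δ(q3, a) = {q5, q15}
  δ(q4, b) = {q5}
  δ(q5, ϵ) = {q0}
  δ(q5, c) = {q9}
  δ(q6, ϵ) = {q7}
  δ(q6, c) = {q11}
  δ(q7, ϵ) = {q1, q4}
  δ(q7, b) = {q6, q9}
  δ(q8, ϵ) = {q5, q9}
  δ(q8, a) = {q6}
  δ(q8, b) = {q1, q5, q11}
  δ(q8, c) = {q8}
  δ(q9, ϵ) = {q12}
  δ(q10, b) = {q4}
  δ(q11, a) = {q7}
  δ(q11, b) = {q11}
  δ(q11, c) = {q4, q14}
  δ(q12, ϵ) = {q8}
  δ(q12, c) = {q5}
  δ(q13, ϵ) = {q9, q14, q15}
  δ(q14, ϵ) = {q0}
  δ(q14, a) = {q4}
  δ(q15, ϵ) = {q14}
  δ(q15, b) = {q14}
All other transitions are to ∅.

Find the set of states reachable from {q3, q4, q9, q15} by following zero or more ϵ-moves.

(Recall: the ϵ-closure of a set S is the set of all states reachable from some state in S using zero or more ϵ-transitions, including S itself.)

{q0, q1, q3, q4, q5, q8, q9, q12, q14, q15}

Start with {q3, q4, q9, q15}.
From q3 via ϵ: add q1.
From q9 via ϵ: add q12.
From q15 via ϵ: add q14.
From q1 via ϵ: add q0, q8.
From q8 via ϵ: add q5.
No new states can be added; the closed set is {q0, q1, q3, q4, q5, q8, q9, q12, q14, q15}.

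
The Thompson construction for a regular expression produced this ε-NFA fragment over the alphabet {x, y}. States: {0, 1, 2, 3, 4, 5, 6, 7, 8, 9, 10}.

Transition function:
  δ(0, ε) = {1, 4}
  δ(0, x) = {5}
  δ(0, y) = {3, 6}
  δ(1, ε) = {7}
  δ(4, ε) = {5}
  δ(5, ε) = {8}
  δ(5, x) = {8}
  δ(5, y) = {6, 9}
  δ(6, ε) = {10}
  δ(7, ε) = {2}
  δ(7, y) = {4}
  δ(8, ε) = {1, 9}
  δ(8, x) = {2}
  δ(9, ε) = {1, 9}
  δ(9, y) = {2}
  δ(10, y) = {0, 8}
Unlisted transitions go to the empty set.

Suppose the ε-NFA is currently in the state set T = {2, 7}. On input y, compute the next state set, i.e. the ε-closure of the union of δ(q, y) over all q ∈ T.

7 on y → {4}.
No y-transition from 2.
Union after reading y: {4}.
Now take the ε-closure:
From 4 via ε: add 5.
From 5 via ε: add 8.
From 8 via ε: add 1, 9.
From 1 via ε: add 7.
From 7 via ε: add 2.
No new states can be added; the closed set is {1, 2, 4, 5, 7, 8, 9}.

{1, 2, 4, 5, 7, 8, 9}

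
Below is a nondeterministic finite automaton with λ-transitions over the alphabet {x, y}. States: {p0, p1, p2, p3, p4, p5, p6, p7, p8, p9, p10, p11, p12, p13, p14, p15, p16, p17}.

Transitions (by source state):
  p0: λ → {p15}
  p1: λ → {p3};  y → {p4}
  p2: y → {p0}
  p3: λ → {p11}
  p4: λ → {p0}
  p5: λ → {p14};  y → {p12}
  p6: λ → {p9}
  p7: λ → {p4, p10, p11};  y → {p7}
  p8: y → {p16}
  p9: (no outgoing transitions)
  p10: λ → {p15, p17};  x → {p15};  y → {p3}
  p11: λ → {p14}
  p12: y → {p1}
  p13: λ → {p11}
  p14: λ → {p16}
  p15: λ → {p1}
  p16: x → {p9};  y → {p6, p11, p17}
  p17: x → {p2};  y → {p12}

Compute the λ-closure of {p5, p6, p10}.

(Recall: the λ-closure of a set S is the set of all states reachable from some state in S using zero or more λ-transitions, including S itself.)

{p1, p3, p5, p6, p9, p10, p11, p14, p15, p16, p17}

Start with {p5, p6, p10}.
From p5 via λ: add p14.
From p6 via λ: add p9.
From p10 via λ: add p15, p17.
From p14 via λ: add p16.
From p15 via λ: add p1.
From p1 via λ: add p3.
From p3 via λ: add p11.
No new states can be added; the closed set is {p1, p3, p5, p6, p9, p10, p11, p14, p15, p16, p17}.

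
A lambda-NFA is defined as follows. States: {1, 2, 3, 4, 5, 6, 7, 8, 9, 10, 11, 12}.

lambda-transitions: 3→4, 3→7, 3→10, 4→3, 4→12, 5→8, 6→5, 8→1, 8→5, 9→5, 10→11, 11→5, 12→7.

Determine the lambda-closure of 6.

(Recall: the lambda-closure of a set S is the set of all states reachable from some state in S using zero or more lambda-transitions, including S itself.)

{1, 5, 6, 8}

Start with {6}.
From 6 via lambda: add 5.
From 5 via lambda: add 8.
From 8 via lambda: add 1.
No new states can be added; the closed set is {1, 5, 6, 8}.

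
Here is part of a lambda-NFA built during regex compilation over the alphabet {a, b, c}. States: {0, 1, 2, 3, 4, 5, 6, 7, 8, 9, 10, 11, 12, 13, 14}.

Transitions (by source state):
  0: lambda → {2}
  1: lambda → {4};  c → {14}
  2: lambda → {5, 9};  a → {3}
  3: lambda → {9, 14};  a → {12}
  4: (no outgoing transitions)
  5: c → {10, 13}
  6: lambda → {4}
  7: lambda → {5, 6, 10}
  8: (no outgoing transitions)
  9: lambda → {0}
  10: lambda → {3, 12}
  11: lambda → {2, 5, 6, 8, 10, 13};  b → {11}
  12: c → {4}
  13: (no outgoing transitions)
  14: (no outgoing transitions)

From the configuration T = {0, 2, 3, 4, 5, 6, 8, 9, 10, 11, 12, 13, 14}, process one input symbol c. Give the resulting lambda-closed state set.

5 on c → {10, 13}.
12 on c → {4}.
No c-transition from 0, 2, 3, 4, 6, 8, 9, 10, 11, 13, 14.
Union after reading c: {4, 10, 13}.
Now take the lambda-closure:
From 10 via lambda: add 3, 12.
From 3 via lambda: add 9, 14.
From 9 via lambda: add 0.
From 0 via lambda: add 2.
From 2 via lambda: add 5.
No new states can be added; the closed set is {0, 2, 3, 4, 5, 9, 10, 12, 13, 14}.

{0, 2, 3, 4, 5, 9, 10, 12, 13, 14}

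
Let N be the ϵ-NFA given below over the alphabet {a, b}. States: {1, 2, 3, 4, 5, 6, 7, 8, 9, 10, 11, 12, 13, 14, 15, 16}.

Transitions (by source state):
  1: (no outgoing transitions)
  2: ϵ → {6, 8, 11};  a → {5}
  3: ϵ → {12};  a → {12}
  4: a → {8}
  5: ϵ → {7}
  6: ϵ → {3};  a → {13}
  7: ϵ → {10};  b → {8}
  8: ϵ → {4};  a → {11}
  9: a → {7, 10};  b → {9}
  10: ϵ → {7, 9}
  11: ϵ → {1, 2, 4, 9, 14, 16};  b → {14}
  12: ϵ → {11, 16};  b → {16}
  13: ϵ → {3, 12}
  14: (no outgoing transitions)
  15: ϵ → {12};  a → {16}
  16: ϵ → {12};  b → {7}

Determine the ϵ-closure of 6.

{1, 2, 3, 4, 6, 8, 9, 11, 12, 14, 16}

Start with {6}.
From 6 via ϵ: add 3.
From 3 via ϵ: add 12.
From 12 via ϵ: add 11, 16.
From 11 via ϵ: add 1, 2, 4, 9, 14.
From 2 via ϵ: add 8.
No new states can be added; the closed set is {1, 2, 3, 4, 6, 8, 9, 11, 12, 14, 16}.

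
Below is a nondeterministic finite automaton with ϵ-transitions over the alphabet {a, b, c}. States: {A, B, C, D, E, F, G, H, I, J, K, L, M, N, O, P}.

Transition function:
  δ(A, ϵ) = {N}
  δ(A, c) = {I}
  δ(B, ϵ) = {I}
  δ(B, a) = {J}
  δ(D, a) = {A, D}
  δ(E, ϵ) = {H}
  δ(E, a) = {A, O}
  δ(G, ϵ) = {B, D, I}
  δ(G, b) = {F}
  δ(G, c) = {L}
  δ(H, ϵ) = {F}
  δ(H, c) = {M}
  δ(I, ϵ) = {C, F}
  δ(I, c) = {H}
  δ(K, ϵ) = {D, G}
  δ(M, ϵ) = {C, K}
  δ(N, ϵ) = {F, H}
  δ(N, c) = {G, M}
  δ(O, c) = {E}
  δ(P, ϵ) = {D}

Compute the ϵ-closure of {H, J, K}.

{B, C, D, F, G, H, I, J, K}

Start with {H, J, K}.
From H via ϵ: add F.
From K via ϵ: add D, G.
From G via ϵ: add B, I.
From I via ϵ: add C.
No new states can be added; the closed set is {B, C, D, F, G, H, I, J, K}.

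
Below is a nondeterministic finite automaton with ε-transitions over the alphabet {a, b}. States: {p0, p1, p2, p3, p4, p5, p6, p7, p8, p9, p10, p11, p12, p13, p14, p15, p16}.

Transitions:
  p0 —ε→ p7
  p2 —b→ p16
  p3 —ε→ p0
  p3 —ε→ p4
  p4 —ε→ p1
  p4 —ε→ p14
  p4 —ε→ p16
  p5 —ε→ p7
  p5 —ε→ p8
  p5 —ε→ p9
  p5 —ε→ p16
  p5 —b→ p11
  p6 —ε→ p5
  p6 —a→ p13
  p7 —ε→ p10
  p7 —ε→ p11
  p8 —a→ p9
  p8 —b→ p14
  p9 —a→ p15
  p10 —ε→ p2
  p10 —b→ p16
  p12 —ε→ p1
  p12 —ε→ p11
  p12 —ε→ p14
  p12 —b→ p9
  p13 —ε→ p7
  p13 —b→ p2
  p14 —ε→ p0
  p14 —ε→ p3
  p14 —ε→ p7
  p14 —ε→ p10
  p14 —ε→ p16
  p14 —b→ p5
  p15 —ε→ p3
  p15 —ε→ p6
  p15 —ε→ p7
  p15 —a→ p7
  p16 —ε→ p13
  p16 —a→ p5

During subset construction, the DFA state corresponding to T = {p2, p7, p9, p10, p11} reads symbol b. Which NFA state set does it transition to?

p2 on b → {p16}.
p10 on b → {p16}.
No b-transition from p7, p9, p11.
Union after reading b: {p16}.
Now take the ε-closure:
From p16 via ε: add p13.
From p13 via ε: add p7.
From p7 via ε: add p10, p11.
From p10 via ε: add p2.
No new states can be added; the closed set is {p2, p7, p10, p11, p13, p16}.

{p2, p7, p10, p11, p13, p16}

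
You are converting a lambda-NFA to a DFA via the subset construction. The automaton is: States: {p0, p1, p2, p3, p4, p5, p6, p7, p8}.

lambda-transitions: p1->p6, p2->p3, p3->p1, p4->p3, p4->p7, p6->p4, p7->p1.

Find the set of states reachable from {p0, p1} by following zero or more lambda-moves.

{p0, p1, p3, p4, p6, p7}

Start with {p0, p1}.
From p1 via lambda: add p6.
From p6 via lambda: add p4.
From p4 via lambda: add p3, p7.
No new states can be added; the closed set is {p0, p1, p3, p4, p6, p7}.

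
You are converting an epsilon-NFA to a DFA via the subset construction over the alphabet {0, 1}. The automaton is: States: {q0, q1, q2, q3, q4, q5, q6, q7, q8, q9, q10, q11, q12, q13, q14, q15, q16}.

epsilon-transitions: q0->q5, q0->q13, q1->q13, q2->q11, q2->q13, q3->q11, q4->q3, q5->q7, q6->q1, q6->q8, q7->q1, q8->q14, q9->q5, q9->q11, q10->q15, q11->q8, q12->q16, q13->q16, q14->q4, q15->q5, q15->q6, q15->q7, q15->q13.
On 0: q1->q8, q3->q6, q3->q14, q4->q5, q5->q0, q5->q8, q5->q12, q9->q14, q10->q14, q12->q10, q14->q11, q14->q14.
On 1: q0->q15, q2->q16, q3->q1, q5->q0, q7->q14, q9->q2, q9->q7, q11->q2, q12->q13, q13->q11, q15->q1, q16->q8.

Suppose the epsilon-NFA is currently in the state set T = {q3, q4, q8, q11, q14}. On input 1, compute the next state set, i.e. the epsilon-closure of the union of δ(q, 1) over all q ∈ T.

q3 on 1 → {q1}.
q11 on 1 → {q2}.
No 1-transition from q4, q8, q14.
Union after reading 1: {q1, q2}.
Now take the epsilon-closure:
From q1 via epsilon: add q13.
From q2 via epsilon: add q11.
From q11 via epsilon: add q8.
From q13 via epsilon: add q16.
From q8 via epsilon: add q14.
From q14 via epsilon: add q4.
From q4 via epsilon: add q3.
No new states can be added; the closed set is {q1, q2, q3, q4, q8, q11, q13, q14, q16}.

{q1, q2, q3, q4, q8, q11, q13, q14, q16}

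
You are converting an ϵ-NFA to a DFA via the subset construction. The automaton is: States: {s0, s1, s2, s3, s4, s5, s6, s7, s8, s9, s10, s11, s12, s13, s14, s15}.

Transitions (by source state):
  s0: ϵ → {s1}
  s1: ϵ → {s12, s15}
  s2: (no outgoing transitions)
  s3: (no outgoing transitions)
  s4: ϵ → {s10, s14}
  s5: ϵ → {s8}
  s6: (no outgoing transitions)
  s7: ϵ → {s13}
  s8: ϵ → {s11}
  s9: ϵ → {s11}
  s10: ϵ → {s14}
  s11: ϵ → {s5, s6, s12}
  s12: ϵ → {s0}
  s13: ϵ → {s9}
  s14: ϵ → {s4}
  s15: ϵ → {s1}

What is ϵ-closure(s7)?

Start with {s7}.
From s7 via ϵ: add s13.
From s13 via ϵ: add s9.
From s9 via ϵ: add s11.
From s11 via ϵ: add s5, s6, s12.
From s5 via ϵ: add s8.
From s12 via ϵ: add s0.
From s0 via ϵ: add s1.
From s1 via ϵ: add s15.
No new states can be added; the closed set is {s0, s1, s5, s6, s7, s8, s9, s11, s12, s13, s15}.

{s0, s1, s5, s6, s7, s8, s9, s11, s12, s13, s15}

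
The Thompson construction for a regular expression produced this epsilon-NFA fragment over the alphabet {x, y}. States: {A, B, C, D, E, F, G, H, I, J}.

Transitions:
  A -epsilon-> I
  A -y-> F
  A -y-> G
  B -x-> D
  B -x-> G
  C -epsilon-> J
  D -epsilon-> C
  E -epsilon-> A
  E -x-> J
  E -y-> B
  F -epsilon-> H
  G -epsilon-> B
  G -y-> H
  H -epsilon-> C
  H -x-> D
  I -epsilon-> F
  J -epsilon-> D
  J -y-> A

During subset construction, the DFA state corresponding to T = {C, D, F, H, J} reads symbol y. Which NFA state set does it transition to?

J on y → {A}.
No y-transition from C, D, F, H.
Union after reading y: {A}.
Now take the epsilon-closure:
From A via epsilon: add I.
From I via epsilon: add F.
From F via epsilon: add H.
From H via epsilon: add C.
From C via epsilon: add J.
From J via epsilon: add D.
No new states can be added; the closed set is {A, C, D, F, H, I, J}.

{A, C, D, F, H, I, J}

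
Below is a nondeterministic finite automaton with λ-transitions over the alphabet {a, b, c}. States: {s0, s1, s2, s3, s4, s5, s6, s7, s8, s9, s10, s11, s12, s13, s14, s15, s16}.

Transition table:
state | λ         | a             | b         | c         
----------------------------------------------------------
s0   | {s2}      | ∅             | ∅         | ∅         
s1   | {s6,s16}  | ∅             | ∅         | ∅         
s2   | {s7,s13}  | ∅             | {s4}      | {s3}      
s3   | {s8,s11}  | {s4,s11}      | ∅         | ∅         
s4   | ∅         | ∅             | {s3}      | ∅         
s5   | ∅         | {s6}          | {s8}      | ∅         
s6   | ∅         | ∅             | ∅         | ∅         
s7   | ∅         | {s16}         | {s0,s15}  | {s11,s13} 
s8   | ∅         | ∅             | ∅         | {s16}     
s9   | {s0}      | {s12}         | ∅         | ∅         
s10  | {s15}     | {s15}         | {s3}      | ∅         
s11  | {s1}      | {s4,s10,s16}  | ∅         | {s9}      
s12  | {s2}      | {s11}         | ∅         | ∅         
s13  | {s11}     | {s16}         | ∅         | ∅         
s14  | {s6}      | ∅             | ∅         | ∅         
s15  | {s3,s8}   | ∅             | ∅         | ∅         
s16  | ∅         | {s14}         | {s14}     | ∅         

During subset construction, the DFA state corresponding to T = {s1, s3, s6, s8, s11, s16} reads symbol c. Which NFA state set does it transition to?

{s0, s1, s2, s6, s7, s9, s11, s13, s16}

s8 on c → {s16}.
s11 on c → {s9}.
No c-transition from s1, s3, s6, s16.
Union after reading c: {s9, s16}.
Now take the λ-closure:
From s9 via λ: add s0.
From s0 via λ: add s2.
From s2 via λ: add s7, s13.
From s13 via λ: add s11.
From s11 via λ: add s1.
From s1 via λ: add s6.
No new states can be added; the closed set is {s0, s1, s2, s6, s7, s9, s11, s13, s16}.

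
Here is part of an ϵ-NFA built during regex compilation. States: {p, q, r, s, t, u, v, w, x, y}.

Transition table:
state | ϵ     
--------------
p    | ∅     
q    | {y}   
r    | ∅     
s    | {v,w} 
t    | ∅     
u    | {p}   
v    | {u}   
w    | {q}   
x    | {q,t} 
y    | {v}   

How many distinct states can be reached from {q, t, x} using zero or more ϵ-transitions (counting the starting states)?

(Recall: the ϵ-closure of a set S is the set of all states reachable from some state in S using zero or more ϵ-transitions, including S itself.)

Start with {q, t, x}.
From q via ϵ: add y.
From y via ϵ: add v.
From v via ϵ: add u.
From u via ϵ: add p.
ϵ-closure = {p, q, t, u, v, x, y}, which has 7 states.

7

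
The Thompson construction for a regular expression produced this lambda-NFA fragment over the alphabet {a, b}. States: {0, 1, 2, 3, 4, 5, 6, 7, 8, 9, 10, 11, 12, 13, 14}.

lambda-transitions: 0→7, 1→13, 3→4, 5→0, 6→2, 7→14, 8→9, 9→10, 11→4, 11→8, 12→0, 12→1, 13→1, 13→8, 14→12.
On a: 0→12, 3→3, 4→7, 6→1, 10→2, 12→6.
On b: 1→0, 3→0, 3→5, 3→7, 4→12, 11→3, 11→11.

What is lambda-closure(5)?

{0, 1, 5, 7, 8, 9, 10, 12, 13, 14}

Start with {5}.
From 5 via lambda: add 0.
From 0 via lambda: add 7.
From 7 via lambda: add 14.
From 14 via lambda: add 12.
From 12 via lambda: add 1.
From 1 via lambda: add 13.
From 13 via lambda: add 8.
From 8 via lambda: add 9.
From 9 via lambda: add 10.
No new states can be added; the closed set is {0, 1, 5, 7, 8, 9, 10, 12, 13, 14}.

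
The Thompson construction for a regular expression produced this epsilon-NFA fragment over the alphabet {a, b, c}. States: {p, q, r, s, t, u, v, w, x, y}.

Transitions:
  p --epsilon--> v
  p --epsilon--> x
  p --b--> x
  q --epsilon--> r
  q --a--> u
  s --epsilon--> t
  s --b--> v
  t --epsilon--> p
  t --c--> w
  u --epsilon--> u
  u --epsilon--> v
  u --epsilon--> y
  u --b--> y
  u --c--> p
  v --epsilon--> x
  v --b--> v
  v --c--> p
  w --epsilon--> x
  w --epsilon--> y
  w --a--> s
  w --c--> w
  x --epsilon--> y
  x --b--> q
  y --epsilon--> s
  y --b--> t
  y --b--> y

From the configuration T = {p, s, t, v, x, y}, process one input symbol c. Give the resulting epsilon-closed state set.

t on c → {w}.
v on c → {p}.
No c-transition from p, s, x, y.
Union after reading c: {p, w}.
Now take the epsilon-closure:
From p via epsilon: add v, x.
From w via epsilon: add y.
From y via epsilon: add s.
From s via epsilon: add t.
No new states can be added; the closed set is {p, s, t, v, w, x, y}.

{p, s, t, v, w, x, y}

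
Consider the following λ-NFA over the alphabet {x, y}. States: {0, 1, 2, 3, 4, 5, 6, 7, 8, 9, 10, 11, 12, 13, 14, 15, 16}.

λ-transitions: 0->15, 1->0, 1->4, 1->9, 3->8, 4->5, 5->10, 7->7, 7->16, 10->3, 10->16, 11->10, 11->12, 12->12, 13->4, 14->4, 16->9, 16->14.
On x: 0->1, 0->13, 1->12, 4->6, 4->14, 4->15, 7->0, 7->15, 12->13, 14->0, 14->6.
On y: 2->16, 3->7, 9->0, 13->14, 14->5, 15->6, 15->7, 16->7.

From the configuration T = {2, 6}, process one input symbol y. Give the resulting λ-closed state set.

{3, 4, 5, 8, 9, 10, 14, 16}

2 on y → {16}.
No y-transition from 6.
Union after reading y: {16}.
Now take the λ-closure:
From 16 via λ: add 9, 14.
From 14 via λ: add 4.
From 4 via λ: add 5.
From 5 via λ: add 10.
From 10 via λ: add 3.
From 3 via λ: add 8.
No new states can be added; the closed set is {3, 4, 5, 8, 9, 10, 14, 16}.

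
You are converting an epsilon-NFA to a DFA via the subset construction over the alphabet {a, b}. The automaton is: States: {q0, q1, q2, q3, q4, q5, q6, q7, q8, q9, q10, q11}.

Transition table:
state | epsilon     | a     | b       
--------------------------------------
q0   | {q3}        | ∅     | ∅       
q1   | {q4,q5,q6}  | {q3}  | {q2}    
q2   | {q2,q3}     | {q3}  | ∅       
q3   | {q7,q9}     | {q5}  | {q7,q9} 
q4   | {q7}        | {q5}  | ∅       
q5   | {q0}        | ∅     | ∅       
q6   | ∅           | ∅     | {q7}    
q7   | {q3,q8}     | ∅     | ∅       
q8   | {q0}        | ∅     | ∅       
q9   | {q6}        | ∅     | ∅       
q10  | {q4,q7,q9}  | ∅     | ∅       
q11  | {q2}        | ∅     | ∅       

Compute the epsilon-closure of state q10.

{q0, q3, q4, q6, q7, q8, q9, q10}

Start with {q10}.
From q10 via epsilon: add q4, q7, q9.
From q7 via epsilon: add q3, q8.
From q9 via epsilon: add q6.
From q8 via epsilon: add q0.
No new states can be added; the closed set is {q0, q3, q4, q6, q7, q8, q9, q10}.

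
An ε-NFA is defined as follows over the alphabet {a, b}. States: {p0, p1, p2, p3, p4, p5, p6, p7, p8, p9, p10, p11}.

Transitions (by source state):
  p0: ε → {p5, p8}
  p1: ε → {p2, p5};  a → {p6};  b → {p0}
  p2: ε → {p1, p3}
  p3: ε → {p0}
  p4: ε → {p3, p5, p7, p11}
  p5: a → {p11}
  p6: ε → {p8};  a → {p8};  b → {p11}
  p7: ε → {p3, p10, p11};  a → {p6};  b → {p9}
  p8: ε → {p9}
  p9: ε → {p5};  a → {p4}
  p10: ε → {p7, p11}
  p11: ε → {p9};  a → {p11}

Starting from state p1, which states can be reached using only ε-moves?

{p0, p1, p2, p3, p5, p8, p9}

Start with {p1}.
From p1 via ε: add p2, p5.
From p2 via ε: add p3.
From p3 via ε: add p0.
From p0 via ε: add p8.
From p8 via ε: add p9.
No new states can be added; the closed set is {p0, p1, p2, p3, p5, p8, p9}.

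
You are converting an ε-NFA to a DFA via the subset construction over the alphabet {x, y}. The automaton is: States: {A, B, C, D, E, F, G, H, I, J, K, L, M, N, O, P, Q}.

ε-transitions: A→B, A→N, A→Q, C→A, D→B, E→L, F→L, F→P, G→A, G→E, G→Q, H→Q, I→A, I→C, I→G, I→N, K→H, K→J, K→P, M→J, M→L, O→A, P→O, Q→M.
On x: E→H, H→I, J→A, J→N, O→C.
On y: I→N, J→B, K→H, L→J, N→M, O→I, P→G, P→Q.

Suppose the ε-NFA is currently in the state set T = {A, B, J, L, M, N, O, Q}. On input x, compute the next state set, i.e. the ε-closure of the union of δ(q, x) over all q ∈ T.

J on x → {A, N}.
O on x → {C}.
No x-transition from A, B, L, M, N, Q.
Union after reading x: {A, C, N}.
Now take the ε-closure:
From A via ε: add B, Q.
From Q via ε: add M.
From M via ε: add J, L.
No new states can be added; the closed set is {A, B, C, J, L, M, N, Q}.

{A, B, C, J, L, M, N, Q}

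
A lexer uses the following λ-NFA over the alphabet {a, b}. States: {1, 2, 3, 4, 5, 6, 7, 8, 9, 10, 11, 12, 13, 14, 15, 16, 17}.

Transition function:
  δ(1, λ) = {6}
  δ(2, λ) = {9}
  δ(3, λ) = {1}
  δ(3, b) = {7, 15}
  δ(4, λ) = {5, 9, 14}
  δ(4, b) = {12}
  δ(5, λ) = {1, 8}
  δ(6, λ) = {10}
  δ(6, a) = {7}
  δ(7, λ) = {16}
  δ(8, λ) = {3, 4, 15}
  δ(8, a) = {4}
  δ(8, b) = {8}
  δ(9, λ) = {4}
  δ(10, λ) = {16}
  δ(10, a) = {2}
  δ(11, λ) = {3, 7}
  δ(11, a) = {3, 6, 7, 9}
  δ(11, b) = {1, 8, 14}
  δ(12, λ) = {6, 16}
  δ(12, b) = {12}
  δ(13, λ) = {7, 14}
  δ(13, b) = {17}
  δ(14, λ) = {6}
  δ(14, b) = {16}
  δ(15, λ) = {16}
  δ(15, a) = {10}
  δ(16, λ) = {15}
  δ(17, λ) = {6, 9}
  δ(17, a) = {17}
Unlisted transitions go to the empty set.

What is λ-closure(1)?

Start with {1}.
From 1 via λ: add 6.
From 6 via λ: add 10.
From 10 via λ: add 16.
From 16 via λ: add 15.
No new states can be added; the closed set is {1, 6, 10, 15, 16}.

{1, 6, 10, 15, 16}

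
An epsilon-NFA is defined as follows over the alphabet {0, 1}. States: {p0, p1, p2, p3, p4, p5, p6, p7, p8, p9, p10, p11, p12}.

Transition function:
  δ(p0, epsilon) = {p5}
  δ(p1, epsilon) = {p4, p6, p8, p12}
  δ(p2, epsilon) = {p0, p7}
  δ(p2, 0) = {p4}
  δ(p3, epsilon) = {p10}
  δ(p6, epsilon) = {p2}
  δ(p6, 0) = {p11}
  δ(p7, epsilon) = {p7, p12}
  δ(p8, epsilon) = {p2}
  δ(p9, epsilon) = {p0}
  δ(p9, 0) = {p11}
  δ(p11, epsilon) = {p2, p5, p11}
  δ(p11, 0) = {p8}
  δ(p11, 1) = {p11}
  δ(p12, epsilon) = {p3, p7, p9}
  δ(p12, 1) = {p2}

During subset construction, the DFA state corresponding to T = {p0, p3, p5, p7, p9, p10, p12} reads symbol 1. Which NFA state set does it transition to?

{p0, p2, p3, p5, p7, p9, p10, p12}

p12 on 1 → {p2}.
No 1-transition from p0, p3, p5, p7, p9, p10.
Union after reading 1: {p2}.
Now take the epsilon-closure:
From p2 via epsilon: add p0, p7.
From p0 via epsilon: add p5.
From p7 via epsilon: add p12.
From p12 via epsilon: add p3, p9.
From p3 via epsilon: add p10.
No new states can be added; the closed set is {p0, p2, p3, p5, p7, p9, p10, p12}.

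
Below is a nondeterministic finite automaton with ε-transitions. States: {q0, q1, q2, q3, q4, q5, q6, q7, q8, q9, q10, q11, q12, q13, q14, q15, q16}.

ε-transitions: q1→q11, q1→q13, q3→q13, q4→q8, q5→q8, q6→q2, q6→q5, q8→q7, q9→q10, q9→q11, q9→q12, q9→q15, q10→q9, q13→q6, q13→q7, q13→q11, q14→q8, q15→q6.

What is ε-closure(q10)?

Start with {q10}.
From q10 via ε: add q9.
From q9 via ε: add q11, q12, q15.
From q15 via ε: add q6.
From q6 via ε: add q2, q5.
From q5 via ε: add q8.
From q8 via ε: add q7.
No new states can be added; the closed set is {q2, q5, q6, q7, q8, q9, q10, q11, q12, q15}.

{q2, q5, q6, q7, q8, q9, q10, q11, q12, q15}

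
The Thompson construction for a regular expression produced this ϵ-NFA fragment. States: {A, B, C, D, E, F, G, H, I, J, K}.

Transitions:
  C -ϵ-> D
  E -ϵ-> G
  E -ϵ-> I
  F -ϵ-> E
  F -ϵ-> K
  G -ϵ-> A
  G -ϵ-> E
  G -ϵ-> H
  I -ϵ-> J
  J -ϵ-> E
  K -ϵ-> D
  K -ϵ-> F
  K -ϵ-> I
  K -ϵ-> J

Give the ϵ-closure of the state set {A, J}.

{A, E, G, H, I, J}

Start with {A, J}.
From J via ϵ: add E.
From E via ϵ: add G, I.
From G via ϵ: add H.
No new states can be added; the closed set is {A, E, G, H, I, J}.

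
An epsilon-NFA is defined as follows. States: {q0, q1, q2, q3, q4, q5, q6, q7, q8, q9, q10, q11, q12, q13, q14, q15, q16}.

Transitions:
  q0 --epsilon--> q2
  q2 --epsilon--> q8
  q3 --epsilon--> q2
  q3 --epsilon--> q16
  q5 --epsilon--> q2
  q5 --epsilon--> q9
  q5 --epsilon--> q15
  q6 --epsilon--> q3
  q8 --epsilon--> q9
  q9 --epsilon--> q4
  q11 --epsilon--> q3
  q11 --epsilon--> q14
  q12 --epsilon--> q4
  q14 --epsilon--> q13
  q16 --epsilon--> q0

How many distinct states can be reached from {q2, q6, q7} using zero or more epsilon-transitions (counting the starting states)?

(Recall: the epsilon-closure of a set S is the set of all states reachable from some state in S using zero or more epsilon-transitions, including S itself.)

Start with {q2, q6, q7}.
From q2 via epsilon: add q8.
From q6 via epsilon: add q3.
From q3 via epsilon: add q16.
From q8 via epsilon: add q9.
From q9 via epsilon: add q4.
From q16 via epsilon: add q0.
epsilon-closure = {q0, q2, q3, q4, q6, q7, q8, q9, q16}, which has 9 states.

9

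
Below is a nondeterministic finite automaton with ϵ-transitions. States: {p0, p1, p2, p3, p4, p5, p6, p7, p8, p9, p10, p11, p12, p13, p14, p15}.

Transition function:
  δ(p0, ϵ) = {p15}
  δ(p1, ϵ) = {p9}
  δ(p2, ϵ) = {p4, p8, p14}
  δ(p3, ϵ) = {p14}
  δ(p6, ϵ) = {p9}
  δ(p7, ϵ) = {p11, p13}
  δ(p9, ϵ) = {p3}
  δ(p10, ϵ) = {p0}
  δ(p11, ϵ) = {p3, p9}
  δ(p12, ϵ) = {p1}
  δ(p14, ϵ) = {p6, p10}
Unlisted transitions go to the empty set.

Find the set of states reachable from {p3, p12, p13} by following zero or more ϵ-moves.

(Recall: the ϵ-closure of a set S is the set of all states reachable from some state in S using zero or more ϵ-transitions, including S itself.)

{p0, p1, p3, p6, p9, p10, p12, p13, p14, p15}

Start with {p3, p12, p13}.
From p3 via ϵ: add p14.
From p12 via ϵ: add p1.
From p1 via ϵ: add p9.
From p14 via ϵ: add p6, p10.
From p10 via ϵ: add p0.
From p0 via ϵ: add p15.
No new states can be added; the closed set is {p0, p1, p3, p6, p9, p10, p12, p13, p14, p15}.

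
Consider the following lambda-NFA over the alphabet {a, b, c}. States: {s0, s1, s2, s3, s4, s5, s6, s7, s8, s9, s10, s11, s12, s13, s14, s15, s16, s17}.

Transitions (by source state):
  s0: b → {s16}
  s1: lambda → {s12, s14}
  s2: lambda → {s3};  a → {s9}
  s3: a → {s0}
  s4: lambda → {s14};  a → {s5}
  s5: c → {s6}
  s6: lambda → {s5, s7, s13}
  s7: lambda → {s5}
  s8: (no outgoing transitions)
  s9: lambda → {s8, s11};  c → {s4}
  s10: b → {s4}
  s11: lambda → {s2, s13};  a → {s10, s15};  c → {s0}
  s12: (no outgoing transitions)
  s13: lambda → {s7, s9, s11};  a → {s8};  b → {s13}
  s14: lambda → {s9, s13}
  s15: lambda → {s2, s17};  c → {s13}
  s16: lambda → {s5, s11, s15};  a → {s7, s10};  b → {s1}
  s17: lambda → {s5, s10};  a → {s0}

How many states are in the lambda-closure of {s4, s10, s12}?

Start with {s4, s10, s12}.
From s4 via lambda: add s14.
From s14 via lambda: add s9, s13.
From s9 via lambda: add s8, s11.
From s13 via lambda: add s7.
From s7 via lambda: add s5.
From s11 via lambda: add s2.
From s2 via lambda: add s3.
lambda-closure = {s2, s3, s4, s5, s7, s8, s9, s10, s11, s12, s13, s14}, which has 12 states.

12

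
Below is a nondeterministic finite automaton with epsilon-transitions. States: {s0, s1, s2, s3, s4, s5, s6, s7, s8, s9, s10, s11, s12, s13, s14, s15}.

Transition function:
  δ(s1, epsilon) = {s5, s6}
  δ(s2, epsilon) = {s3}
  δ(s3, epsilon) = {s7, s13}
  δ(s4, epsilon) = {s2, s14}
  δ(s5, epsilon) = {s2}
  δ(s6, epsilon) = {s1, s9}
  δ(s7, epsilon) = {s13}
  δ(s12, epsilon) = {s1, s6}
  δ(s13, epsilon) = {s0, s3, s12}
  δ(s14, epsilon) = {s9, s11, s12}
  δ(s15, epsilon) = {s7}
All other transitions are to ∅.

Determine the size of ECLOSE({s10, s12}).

Start with {s10, s12}.
From s12 via epsilon: add s1, s6.
From s1 via epsilon: add s5.
From s6 via epsilon: add s9.
From s5 via epsilon: add s2.
From s2 via epsilon: add s3.
From s3 via epsilon: add s7, s13.
From s13 via epsilon: add s0.
epsilon-closure = {s0, s1, s2, s3, s5, s6, s7, s9, s10, s12, s13}, which has 11 states.

11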